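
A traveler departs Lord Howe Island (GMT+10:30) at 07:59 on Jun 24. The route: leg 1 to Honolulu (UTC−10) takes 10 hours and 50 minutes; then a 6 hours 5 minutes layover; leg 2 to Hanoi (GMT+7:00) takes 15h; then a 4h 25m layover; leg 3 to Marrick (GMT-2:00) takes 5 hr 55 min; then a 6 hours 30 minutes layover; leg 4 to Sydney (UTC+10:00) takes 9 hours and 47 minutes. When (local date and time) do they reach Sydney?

18:01 on June 26

Convert departure to UTC: 07:59 − 10:30 = 21:29 UTC on Jun 23.
Add 10 hours and 50 minutes leg 1 → 08:19 UTC (Jun 24).
Add 6 hours 5 minutes layover in Honolulu → 14:24 UTC.
Add 15 hours leg 2 → 05:24 UTC (Jun 25).
Add 4 hours 25 minutes layover in Hanoi → 09:49 UTC.
Add 5 hours and 55 minutes leg 3 → 15:44 UTC.
Add 6 hours 30 minutes layover in Marrick → 22:14 UTC.
Add 9 hours 47 minutes leg 4 → 08:01 UTC (Jun 26).
Sydney is UTC+10:00, so local arrival = 08:01 + 10:00 = 18:01 on Jun 26.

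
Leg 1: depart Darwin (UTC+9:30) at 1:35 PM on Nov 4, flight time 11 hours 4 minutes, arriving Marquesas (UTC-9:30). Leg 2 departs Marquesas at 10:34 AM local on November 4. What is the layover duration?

4 hours 55 minutes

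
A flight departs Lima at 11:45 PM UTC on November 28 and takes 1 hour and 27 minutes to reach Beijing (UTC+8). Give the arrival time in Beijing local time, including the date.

9:12 AM on Nov 29

Departure is given in UTC: 11:45 PM on Nov 28.
Add 1 hour and 27 minutes → 1:12 AM UTC (Nov 29).
Beijing is UTC+8:00: 1:12 AM + 8:00 = 9:12 AM on Nov 29.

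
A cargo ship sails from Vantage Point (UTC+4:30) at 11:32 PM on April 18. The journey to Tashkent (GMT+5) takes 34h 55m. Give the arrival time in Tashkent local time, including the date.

10:57 AM on April 20

Tashkent is 0:30 ahead of Vantage Point.
After 34 hours and 55 minutes it is 10:27 AM (Apr 20) in Vantage Point.
Shift by the zone difference: 10:27 AM + 0:30 = 10:57 AM on Apr 20 in Tashkent.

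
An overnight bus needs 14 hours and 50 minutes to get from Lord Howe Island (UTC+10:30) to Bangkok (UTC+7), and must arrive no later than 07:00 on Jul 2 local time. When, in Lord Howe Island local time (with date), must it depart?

19:40 on July 1

Target arrival in UTC: 07:00 − 7:00 = 00:00 on Jul 2.
Subtract 14 hours and 50 minutes → departure 09:10 UTC on Jul 1.
Lord Howe Island is UTC+10:30: 09:10 + 10:30 = 19:40 on Jul 1.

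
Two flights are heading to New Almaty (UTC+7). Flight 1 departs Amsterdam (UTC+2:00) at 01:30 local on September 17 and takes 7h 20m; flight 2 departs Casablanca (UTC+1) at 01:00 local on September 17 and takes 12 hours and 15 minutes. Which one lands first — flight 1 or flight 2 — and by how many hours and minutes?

Flight 1 in UTC: 01:30 − 2:00 = 23:30 on Sep 16.
+7 hours and 20 minutes → arrive 06:50 UTC on Sep 17.
Flight 2 in UTC: 01:00 − 1:00 = 00:00 on Sep 17.
+12 hours and 15 minutes → arrive 12:15 UTC on Sep 17.
Flight 1 lands earlier by 5 hours 25 minutes.

the first, by 5 hours 25 minutes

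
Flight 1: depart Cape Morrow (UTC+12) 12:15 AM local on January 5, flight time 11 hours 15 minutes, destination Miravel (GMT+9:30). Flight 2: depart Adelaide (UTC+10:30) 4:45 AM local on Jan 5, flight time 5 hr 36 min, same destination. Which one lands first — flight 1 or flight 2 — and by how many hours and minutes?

the first, by 21 minutes

Flight 1 in UTC: 12:15 AM − 12:00 = 12:15 PM on Jan 4.
+11 hours 15 minutes → arrive 11:30 PM UTC on Jan 4.
Flight 2 in UTC: 4:45 AM − 10:30 = 6:15 PM on Jan 4.
+5 hours 36 minutes → arrive 11:51 PM UTC on Jan 4.
Flight 1 lands earlier by 21 minutes.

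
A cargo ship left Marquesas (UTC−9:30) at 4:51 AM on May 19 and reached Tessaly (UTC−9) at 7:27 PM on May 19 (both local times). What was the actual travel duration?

Tessaly is 0:30 ahead of Marquesas.
Clock-face elapsed time (ignoring zones) is 14 hours 36 minutes.
Actual elapsed = 14 hours 36 minutes − 0:30 = 14 hours 6 minutes.

14 hours 6 minutes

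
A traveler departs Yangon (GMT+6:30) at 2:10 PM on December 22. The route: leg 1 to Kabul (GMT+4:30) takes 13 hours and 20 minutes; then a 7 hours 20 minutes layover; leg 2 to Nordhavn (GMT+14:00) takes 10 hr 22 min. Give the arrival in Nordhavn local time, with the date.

4:42 AM on December 24

Convert departure to UTC: 2:10 PM − 6:30 = 7:40 AM UTC on Dec 22.
Add 13 hours and 20 minutes leg 1 → 9:00 PM UTC.
Add 7 hours and 20 minutes layover in Kabul → 4:20 AM UTC (Dec 23).
Add 10 hours and 22 minutes leg 2 → 2:42 PM UTC.
Nordhavn is UTC+14:00, so local arrival = 2:42 PM + 14:00 = 4:42 AM on Dec 24.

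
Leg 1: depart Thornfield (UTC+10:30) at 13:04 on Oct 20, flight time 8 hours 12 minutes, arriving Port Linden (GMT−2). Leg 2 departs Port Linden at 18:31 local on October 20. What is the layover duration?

Convert departure to UTC: 13:04 − 10:30 = 02:34 UTC on Oct 20.
Add 8 hours and 12 minutes flight time → 10:46 UTC.
Port Linden is UTC−2:00, so local arrival = 10:46 − 2:00 = 08:46 on Oct 20.
Layover = 18:31 − 08:46 = 9 hours 45 minutes.

9 hours 45 minutes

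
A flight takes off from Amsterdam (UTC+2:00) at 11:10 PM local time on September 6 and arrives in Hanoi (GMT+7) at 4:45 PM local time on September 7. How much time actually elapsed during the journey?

12 hours 35 minutes

Departure in UTC: 11:10 PM − 2:00 = 9:10 PM on Sep 6.
Arrival in UTC: 4:45 PM − 7:00 = 9:45 AM on Sep 7.
Elapsed = 9:45 AM − 9:10 PM (+1 day) = 12 hours 35 minutes.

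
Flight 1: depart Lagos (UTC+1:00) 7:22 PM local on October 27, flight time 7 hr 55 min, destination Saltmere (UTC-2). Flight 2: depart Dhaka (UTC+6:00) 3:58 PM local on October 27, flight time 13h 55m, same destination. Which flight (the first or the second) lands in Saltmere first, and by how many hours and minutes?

Flight 1 in UTC: 7:22 PM − 1:00 = 6:22 PM on Oct 27.
+7 hours 55 minutes → arrive 2:17 AM UTC on Oct 28.
Flight 2 in UTC: 3:58 PM − 6:00 = 9:58 AM on Oct 27.
+13 hours and 55 minutes → arrive 11:53 PM UTC on Oct 27.
Flight 2 lands earlier by 2 hours 24 minutes.

the second, by 2 hours 24 minutes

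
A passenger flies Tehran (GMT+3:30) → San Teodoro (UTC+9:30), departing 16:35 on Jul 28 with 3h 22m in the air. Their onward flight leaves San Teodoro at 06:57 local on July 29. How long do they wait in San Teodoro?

Convert departure to UTC: 16:35 − 3:30 = 13:05 UTC on Jul 28.
Add 3 hours 22 minutes flight time → 16:27 UTC.
San Teodoro is UTC+9:30, so local arrival = 16:27 + 9:30 = 01:57 on Jul 29.
Layover = 06:57 − 01:57 = 5 hours.

5 hours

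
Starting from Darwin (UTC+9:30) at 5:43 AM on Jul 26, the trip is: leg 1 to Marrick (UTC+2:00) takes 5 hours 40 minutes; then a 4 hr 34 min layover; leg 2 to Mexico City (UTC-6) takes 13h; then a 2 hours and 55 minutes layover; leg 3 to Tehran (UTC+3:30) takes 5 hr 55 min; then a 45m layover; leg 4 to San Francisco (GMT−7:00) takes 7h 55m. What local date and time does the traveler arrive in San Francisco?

5:57 AM on Jul 27

Convert departure to UTC: 5:43 AM − 9:30 = 8:13 PM UTC on Jul 25.
Add 5 hours and 40 minutes leg 1 → 1:53 AM UTC (Jul 26).
Add 4 hours and 34 minutes layover in Marrick → 6:27 AM UTC.
Add 13 hours leg 2 → 7:27 PM UTC.
Add 2 hours 55 minutes layover in Mexico City → 10:22 PM UTC.
Add 5 hours and 55 minutes leg 3 → 4:17 AM UTC (Jul 27).
Add 45 minutes layover in Tehran → 5:02 AM UTC.
Add 7 hours and 55 minutes leg 4 → 12:57 PM UTC.
San Francisco is UTC−7:00, so local arrival = 12:57 PM − 7:00 = 5:57 AM on Jul 27.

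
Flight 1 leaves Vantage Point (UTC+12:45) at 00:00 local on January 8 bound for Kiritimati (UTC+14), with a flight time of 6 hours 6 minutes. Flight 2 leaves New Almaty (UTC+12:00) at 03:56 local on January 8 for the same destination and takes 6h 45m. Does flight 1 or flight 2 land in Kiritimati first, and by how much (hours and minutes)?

the first, by 5 hours 20 minutes

Flight 1 in UTC: 00:00 − 12:45 = 11:15 on Jan 7.
+6 hours and 6 minutes → arrive 17:21 UTC on Jan 7.
Flight 2 in UTC: 03:56 − 12:00 = 15:56 on Jan 7.
+6 hours 45 minutes → arrive 22:41 UTC on Jan 7.
Flight 1 lands earlier by 5 hours 20 minutes.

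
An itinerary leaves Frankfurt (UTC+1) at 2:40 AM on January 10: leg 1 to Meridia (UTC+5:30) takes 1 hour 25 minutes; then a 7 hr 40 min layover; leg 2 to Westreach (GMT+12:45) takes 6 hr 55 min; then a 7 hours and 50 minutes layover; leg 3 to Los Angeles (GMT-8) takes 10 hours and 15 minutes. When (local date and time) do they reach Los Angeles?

Convert departure to UTC: 2:40 AM − 1:00 = 1:40 AM UTC on Jan 10.
Add 1 hour and 25 minutes leg 1 → 3:05 AM UTC.
Add 7 hours and 40 minutes layover in Meridia → 10:45 AM UTC.
Add 6 hours and 55 minutes leg 2 → 5:40 PM UTC.
Add 7 hours and 50 minutes layover in Westreach → 1:30 AM UTC (Jan 11).
Add 10 hours 15 minutes leg 3 → 11:45 AM UTC.
Los Angeles is UTC−8:00, so local arrival = 11:45 AM − 8:00 = 3:45 AM on Jan 11.

3:45 AM on Jan 11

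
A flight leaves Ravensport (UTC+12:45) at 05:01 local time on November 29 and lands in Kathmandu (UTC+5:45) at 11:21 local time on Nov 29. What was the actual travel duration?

13 hours 20 minutes

Departure in UTC: 05:01 − 12:45 = 16:16 on Nov 28.
Arrival in UTC: 11:21 − 5:45 = 05:36 on Nov 29.
Elapsed = 05:36 − 16:16 (+1 day) = 13 hours 20 minutes.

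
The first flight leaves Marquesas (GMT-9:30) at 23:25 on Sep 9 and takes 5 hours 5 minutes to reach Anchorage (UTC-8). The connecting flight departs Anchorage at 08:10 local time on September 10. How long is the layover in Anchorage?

Convert departure to UTC: 23:25 + 9:30 = 08:55 UTC on Sep 10.
Add 5 hours 5 minutes flight time → 14:00 UTC.
Anchorage is UTC−8:00, so local arrival = 14:00 − 8:00 = 06:00 on Sep 10.
Layover = 08:10 − 06:00 = 2 hours 10 minutes.

2 hours 10 minutes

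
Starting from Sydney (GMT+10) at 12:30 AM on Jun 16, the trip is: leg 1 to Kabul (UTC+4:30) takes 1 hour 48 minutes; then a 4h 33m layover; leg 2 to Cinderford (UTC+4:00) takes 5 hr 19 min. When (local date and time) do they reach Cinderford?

6:10 AM on June 16

Convert departure to UTC: 12:30 AM − 10:00 = 2:30 PM UTC on Jun 15.
Add 1 hour 48 minutes leg 1 → 4:18 PM UTC.
Add 4 hours and 33 minutes layover in Kabul → 8:51 PM UTC.
Add 5 hours 19 minutes leg 2 → 2:10 AM UTC (Jun 16).
Cinderford is UTC+4:00, so local arrival = 2:10 AM + 4:00 = 6:10 AM on Jun 16.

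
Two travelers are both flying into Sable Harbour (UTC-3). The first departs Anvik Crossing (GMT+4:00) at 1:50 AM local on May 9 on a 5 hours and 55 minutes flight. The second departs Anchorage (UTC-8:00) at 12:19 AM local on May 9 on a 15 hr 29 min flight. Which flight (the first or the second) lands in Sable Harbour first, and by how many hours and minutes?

the first, by 20 hours 3 minutes

Flight 1 in UTC: 1:50 AM − 4:00 = 9:50 PM on May 8.
+5 hours and 55 minutes → arrive 3:45 AM UTC on May 9.
Flight 2 in UTC: 12:19 AM + 8:00 = 8:19 AM on May 9.
+15 hours and 29 minutes → arrive 11:48 PM UTC on May 9.
Flight 1 lands earlier by 20 hours 3 minutes.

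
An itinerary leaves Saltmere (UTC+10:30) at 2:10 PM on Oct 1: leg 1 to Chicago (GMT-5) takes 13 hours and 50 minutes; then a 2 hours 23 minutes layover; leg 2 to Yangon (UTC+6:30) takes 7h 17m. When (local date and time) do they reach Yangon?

Convert departure to UTC: 2:10 PM − 10:30 = 3:40 AM UTC on Oct 1.
Add 13 hours and 50 minutes leg 1 → 5:30 PM UTC.
Add 2 hours and 23 minutes layover in Chicago → 7:53 PM UTC.
Add 7 hours and 17 minutes leg 2 → 3:10 AM UTC (Oct 2).
Yangon is UTC+6:30, so local arrival = 3:10 AM + 6:30 = 9:40 AM on Oct 2.

9:40 AM on October 2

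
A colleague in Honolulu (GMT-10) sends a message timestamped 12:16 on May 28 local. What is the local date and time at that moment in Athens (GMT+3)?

In UTC: 12:16 + 10:00 = 22:16 on May 28.
Athens is UTC+3:00: 22:16 + 3:00 = 01:16 on May 29.

01:16 on May 29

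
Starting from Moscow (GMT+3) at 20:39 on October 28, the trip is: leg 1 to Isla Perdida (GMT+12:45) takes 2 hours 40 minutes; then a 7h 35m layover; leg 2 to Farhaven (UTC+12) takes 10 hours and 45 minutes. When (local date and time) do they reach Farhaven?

Convert departure to UTC: 20:39 − 3:00 = 17:39 UTC on Oct 28.
Add 2 hours and 40 minutes leg 1 → 20:19 UTC.
Add 7 hours and 35 minutes layover in Isla Perdida → 03:54 UTC (Oct 29).
Add 10 hours and 45 minutes leg 2 → 14:39 UTC.
Farhaven is UTC+12:00, so local arrival = 14:39 + 12:00 = 02:39 on Oct 30.

02:39 on October 30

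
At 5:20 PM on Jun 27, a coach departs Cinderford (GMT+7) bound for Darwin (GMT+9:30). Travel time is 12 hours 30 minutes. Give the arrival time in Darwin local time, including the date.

8:20 AM on June 28

Darwin is 2:30 ahead of Cinderford.
After 12 hours 30 minutes it is 5:50 AM (Jun 28) in Cinderford.
Shift by the zone difference: 5:50 AM + 2:30 = 8:20 AM on Jun 28 in Darwin.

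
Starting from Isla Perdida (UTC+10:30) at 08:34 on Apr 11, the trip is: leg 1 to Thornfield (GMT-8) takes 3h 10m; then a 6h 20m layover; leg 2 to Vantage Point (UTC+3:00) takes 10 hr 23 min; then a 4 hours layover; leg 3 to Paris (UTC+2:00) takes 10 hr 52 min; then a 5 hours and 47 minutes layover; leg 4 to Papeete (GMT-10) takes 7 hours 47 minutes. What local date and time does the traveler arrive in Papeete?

12:23 on April 12

Convert departure to UTC: 08:34 − 10:30 = 22:04 UTC on Apr 10.
Add 3 hours 10 minutes leg 1 → 01:14 UTC (Apr 11).
Add 6 hours and 20 minutes layover in Thornfield → 07:34 UTC.
Add 10 hours and 23 minutes leg 2 → 17:57 UTC.
Add 4 hours layover in Vantage Point → 21:57 UTC.
Add 10 hours 52 minutes leg 3 → 08:49 UTC (Apr 12).
Add 5 hours and 47 minutes layover in Paris → 14:36 UTC.
Add 7 hours and 47 minutes leg 4 → 22:23 UTC.
Papeete is UTC−10:00, so local arrival = 22:23 − 10:00 = 12:23 on Apr 12.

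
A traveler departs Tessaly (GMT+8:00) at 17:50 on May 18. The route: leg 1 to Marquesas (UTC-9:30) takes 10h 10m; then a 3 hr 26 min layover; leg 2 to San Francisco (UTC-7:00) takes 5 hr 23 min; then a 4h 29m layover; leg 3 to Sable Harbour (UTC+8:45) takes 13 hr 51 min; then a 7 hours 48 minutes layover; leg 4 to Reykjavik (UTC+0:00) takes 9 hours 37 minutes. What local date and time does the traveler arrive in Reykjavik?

16:34 on May 20

Convert departure to UTC: 17:50 − 8:00 = 09:50 UTC on May 18.
Add 10 hours and 10 minutes leg 1 → 20:00 UTC.
Add 3 hours and 26 minutes layover in Marquesas → 23:26 UTC.
Add 5 hours and 23 minutes leg 2 → 04:49 UTC (May 19).
Add 4 hours 29 minutes layover in San Francisco → 09:18 UTC.
Add 13 hours 51 minutes leg 3 → 23:09 UTC.
Add 7 hours and 48 minutes layover in Sable Harbour → 06:57 UTC (May 20).
Add 9 hours 37 minutes leg 4 → 16:34 UTC.
Reykjavik is UTC+0, so local arrival is the same: 16:34 on May 20.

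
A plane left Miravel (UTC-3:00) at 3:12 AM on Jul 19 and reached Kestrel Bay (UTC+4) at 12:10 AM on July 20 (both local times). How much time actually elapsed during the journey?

13 hours 58 minutes

Departure in UTC: 3:12 AM + 3:00 = 6:12 AM on Jul 19.
Arrival in UTC: 12:10 AM − 4:00 = 8:10 PM on Jul 19.
Elapsed = 8:10 PM − 6:12 AM = 13 hours 58 minutes.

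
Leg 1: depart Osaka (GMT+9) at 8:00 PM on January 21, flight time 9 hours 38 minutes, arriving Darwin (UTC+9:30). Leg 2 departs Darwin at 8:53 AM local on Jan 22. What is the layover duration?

Convert departure to UTC: 8:00 PM − 9:00 = 11:00 AM UTC on Jan 21.
Add 9 hours 38 minutes flight time → 8:38 PM UTC.
Darwin is UTC+9:30, so local arrival = 8:38 PM + 9:30 = 6:08 AM on Jan 22.
Layover = 8:53 AM − 6:08 AM = 2 hours 45 minutes.

2 hours 45 minutes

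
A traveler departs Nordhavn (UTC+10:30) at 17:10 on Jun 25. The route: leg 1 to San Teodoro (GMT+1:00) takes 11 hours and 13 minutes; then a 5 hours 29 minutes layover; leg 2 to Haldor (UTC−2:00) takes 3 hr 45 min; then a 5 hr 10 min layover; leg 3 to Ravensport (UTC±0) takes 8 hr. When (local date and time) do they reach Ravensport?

Convert departure to UTC: 17:10 − 10:30 = 06:40 UTC on Jun 25.
Add 11 hours and 13 minutes leg 1 → 17:53 UTC.
Add 5 hours and 29 minutes layover in San Teodoro → 23:22 UTC.
Add 3 hours 45 minutes leg 2 → 03:07 UTC (Jun 26).
Add 5 hours 10 minutes layover in Haldor → 08:17 UTC.
Add 8 hours leg 3 → 16:17 UTC.
Ravensport is UTC+0, so local arrival is the same: 16:17 on Jun 26.

16:17 on June 26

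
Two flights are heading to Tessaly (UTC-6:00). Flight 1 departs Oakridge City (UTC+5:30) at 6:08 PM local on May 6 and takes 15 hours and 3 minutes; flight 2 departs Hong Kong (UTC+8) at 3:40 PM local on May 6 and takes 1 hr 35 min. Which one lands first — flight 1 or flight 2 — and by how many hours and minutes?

the second, by 18 hours 26 minutes

Flight 1 in UTC: 6:08 PM − 5:30 = 12:38 PM on May 6.
+15 hours 3 minutes → arrive 3:41 AM UTC on May 7.
Flight 2 in UTC: 3:40 PM − 8:00 = 7:40 AM on May 6.
+1 hour and 35 minutes → arrive 9:15 AM UTC on May 6.
Flight 2 lands earlier by 18 hours 26 minutes.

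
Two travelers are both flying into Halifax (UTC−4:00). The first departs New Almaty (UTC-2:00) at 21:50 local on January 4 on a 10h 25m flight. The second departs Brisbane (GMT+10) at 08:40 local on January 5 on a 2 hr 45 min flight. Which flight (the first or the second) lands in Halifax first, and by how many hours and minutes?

Flight 1 in UTC: 21:50 + 2:00 = 23:50 on Jan 4.
+10 hours and 25 minutes → arrive 10:15 UTC on Jan 5.
Flight 2 in UTC: 08:40 − 10:00 = 22:40 on Jan 4.
+2 hours 45 minutes → arrive 01:25 UTC on Jan 5.
Flight 2 lands earlier by 8 hours 50 minutes.

the second, by 8 hours 50 minutes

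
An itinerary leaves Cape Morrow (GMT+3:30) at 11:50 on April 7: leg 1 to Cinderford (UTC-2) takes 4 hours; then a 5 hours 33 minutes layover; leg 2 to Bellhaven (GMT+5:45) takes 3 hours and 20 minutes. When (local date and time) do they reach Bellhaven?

02:58 on April 8

Convert departure to UTC: 11:50 − 3:30 = 08:20 UTC on Apr 7.
Add 4 hours leg 1 → 12:20 UTC.
Add 5 hours 33 minutes layover in Cinderford → 17:53 UTC.
Add 3 hours 20 minutes leg 2 → 21:13 UTC.
Bellhaven is UTC+5:45, so local arrival = 21:13 + 5:45 = 02:58 on Apr 8.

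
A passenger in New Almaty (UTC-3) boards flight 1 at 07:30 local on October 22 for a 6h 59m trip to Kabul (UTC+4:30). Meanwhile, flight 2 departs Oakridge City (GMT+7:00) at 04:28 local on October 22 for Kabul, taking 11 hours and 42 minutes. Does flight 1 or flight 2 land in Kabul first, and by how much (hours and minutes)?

the second, by 8 hours 19 minutes

Flight 1 in UTC: 07:30 + 3:00 = 10:30 on Oct 22.
+6 hours 59 minutes → arrive 17:29 UTC on Oct 22.
Flight 2 in UTC: 04:28 − 7:00 = 21:28 on Oct 21.
+11 hours and 42 minutes → arrive 09:10 UTC on Oct 22.
Flight 2 lands earlier by 8 hours 19 minutes.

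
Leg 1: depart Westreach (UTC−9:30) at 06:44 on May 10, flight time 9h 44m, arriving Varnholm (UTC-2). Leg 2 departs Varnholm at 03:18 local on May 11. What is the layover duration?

Convert departure to UTC: 06:44 + 9:30 = 16:14 UTC on May 10.
Add 9 hours 44 minutes flight time → 01:58 UTC (May 11).
Varnholm is UTC−2:00, so local arrival = 01:58 − 2:00 = 23:58 on May 10.
Layover = 03:18 − 23:58 (+1 day) = 3 hours 20 minutes.

3 hours 20 minutes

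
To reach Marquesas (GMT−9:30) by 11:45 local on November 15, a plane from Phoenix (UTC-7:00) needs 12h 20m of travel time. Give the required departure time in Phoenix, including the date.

01:55 on November 15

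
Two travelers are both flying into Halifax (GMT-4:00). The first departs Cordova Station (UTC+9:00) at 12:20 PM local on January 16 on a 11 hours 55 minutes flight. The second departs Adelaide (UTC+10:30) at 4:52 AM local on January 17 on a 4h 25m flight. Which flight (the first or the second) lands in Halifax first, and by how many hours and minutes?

Flight 1 in UTC: 12:20 PM − 9:00 = 3:20 AM on Jan 16.
+11 hours and 55 minutes → arrive 3:15 PM UTC on Jan 16.
Flight 2 in UTC: 4:52 AM − 10:30 = 6:22 PM on Jan 16.
+4 hours and 25 minutes → arrive 10:47 PM UTC on Jan 16.
Flight 1 lands earlier by 7 hours 32 minutes.

the first, by 7 hours 32 minutes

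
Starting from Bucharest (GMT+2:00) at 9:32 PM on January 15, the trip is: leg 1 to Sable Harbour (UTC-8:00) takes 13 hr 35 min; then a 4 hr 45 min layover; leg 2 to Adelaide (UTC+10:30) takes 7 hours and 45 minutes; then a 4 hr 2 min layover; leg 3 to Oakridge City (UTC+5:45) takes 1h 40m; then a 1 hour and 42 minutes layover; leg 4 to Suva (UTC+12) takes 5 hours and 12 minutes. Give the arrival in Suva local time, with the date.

Convert departure to UTC: 9:32 PM − 2:00 = 7:32 PM UTC on Jan 15.
Add 13 hours 35 minutes leg 1 → 9:07 AM UTC (Jan 16).
Add 4 hours 45 minutes layover in Sable Harbour → 1:52 PM UTC.
Add 7 hours 45 minutes leg 2 → 9:37 PM UTC.
Add 4 hours 2 minutes layover in Adelaide → 1:39 AM UTC (Jan 17).
Add 1 hour and 40 minutes leg 3 → 3:19 AM UTC.
Add 1 hour and 42 minutes layover in Oakridge City → 5:01 AM UTC.
Add 5 hours 12 minutes leg 4 → 10:13 AM UTC.
Suva is UTC+12:00, so local arrival = 10:13 AM + 12:00 = 10:13 PM on Jan 17.

10:13 PM on January 17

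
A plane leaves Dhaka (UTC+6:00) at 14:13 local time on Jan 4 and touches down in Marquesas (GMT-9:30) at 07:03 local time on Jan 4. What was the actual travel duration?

8 hours 20 minutes

Departure in UTC: 14:13 − 6:00 = 08:13 on Jan 4.
Arrival in UTC: 07:03 + 9:30 = 16:33 on Jan 4.
Elapsed = 16:33 − 08:13 = 8 hours 20 minutes.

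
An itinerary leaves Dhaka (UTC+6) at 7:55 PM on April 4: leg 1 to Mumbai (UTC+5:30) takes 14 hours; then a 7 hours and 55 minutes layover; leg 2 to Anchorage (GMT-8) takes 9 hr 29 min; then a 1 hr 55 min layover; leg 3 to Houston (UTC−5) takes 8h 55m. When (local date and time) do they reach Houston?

Convert departure to UTC: 7:55 PM − 6:00 = 1:55 PM UTC on Apr 4.
Add 14 hours leg 1 → 3:55 AM UTC (Apr 5).
Add 7 hours and 55 minutes layover in Mumbai → 11:50 AM UTC.
Add 9 hours 29 minutes leg 2 → 9:19 PM UTC.
Add 1 hour and 55 minutes layover in Anchorage → 11:14 PM UTC.
Add 8 hours 55 minutes leg 3 → 8:09 AM UTC (Apr 6).
Houston is UTC−5:00, so local arrival = 8:09 AM − 5:00 = 3:09 AM on Apr 6.

3:09 AM on April 6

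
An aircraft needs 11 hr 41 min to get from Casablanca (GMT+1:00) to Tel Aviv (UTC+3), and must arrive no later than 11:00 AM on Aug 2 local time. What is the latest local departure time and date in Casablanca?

9:19 PM on August 1

Target arrival in UTC: 11:00 AM − 3:00 = 8:00 AM on Aug 2.
Subtract 11 hours 41 minutes → departure 8:19 PM UTC on Aug 1.
Casablanca is UTC+1:00: 8:19 PM + 1:00 = 9:19 PM on Aug 1.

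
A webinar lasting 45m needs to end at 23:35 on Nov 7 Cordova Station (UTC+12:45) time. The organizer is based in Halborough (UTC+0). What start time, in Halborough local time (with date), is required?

10:05 on Nov 7

Target end time in UTC: 23:35 − 12:45 = 10:50 on Nov 7.
Subtract 45 minutes → start 10:05 UTC on Nov 7.
Halborough is UTC+0, so start is 10:05 on Nov 7.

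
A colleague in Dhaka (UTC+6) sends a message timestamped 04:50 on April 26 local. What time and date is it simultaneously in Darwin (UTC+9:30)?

In UTC: 04:50 − 6:00 = 22:50 on Apr 25.
Darwin is UTC+9:30: 22:50 + 9:30 = 08:20 on Apr 26.

08:20 on Apr 26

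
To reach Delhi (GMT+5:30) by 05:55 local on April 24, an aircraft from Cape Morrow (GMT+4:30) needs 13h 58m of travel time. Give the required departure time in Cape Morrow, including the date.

Target arrival in UTC: 05:55 − 5:30 = 00:25 on Apr 24.
Subtract 13 hours and 58 minutes → departure 10:27 UTC on Apr 23.
Cape Morrow is UTC+4:30: 10:27 + 4:30 = 14:57 on Apr 23.

14:57 on April 23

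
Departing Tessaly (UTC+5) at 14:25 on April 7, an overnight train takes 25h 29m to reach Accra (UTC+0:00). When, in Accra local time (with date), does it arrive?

10:54 on April 8

Convert departure to UTC: 14:25 − 5:00 = 09:25 UTC on Apr 7.
Add 25 hours 29 minutes travel time → 10:54 UTC (Apr 8).
Accra is UTC+0, so local arrival is the same: 10:54 on Apr 8.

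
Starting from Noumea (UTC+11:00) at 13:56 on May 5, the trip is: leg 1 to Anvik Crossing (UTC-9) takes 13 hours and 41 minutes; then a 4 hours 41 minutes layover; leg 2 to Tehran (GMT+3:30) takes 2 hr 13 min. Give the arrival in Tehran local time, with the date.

Convert departure to UTC: 13:56 − 11:00 = 02:56 UTC on May 5.
Add 13 hours 41 minutes leg 1 → 16:37 UTC.
Add 4 hours 41 minutes layover in Anvik Crossing → 21:18 UTC.
Add 2 hours 13 minutes leg 2 → 23:31 UTC.
Tehran is UTC+3:30, so local arrival = 23:31 + 3:30 = 03:01 on May 6.

03:01 on May 6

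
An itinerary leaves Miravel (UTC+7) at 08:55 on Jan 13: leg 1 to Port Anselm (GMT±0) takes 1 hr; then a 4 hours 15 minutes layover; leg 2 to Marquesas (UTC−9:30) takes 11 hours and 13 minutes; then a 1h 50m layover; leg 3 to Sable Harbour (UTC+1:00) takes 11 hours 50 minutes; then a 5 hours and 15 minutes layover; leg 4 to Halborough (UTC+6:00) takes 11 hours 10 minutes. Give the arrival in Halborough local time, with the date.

Convert departure to UTC: 08:55 − 7:00 = 01:55 UTC on Jan 13.
Add 1 hour leg 1 → 02:55 UTC.
Add 4 hours 15 minutes layover in Port Anselm → 07:10 UTC.
Add 11 hours and 13 minutes leg 2 → 18:23 UTC.
Add 1 hour and 50 minutes layover in Marquesas → 20:13 UTC.
Add 11 hours 50 minutes leg 3 → 08:03 UTC (Jan 14).
Add 5 hours and 15 minutes layover in Sable Harbour → 13:18 UTC.
Add 11 hours and 10 minutes leg 4 → 00:28 UTC (Jan 15).
Halborough is UTC+6:00, so local arrival = 00:28 + 6:00 = 06:28 on Jan 15.

06:28 on January 15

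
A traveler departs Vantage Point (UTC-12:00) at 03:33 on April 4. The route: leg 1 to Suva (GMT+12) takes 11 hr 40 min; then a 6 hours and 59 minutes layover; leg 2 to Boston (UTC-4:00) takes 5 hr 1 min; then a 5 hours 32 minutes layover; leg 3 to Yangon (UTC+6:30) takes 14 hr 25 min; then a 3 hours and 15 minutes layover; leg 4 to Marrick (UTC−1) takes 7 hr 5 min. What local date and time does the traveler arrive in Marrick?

Convert departure to UTC: 03:33 + 12:00 = 15:33 UTC on Apr 4.
Add 11 hours and 40 minutes leg 1 → 03:13 UTC (Apr 5).
Add 6 hours 59 minutes layover in Suva → 10:12 UTC.
Add 5 hours 1 minute leg 2 → 15:13 UTC.
Add 5 hours 32 minutes layover in Boston → 20:45 UTC.
Add 14 hours and 25 minutes leg 3 → 11:10 UTC (Apr 6).
Add 3 hours 15 minutes layover in Yangon → 14:25 UTC.
Add 7 hours 5 minutes leg 4 → 21:30 UTC.
Marrick is UTC−1:00, so local arrival = 21:30 − 1:00 = 20:30 on Apr 6.

20:30 on April 6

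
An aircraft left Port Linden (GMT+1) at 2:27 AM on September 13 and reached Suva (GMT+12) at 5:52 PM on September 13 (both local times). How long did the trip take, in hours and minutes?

4 hours 25 minutes

Departure in UTC: 2:27 AM − 1:00 = 1:27 AM on Sep 13.
Arrival in UTC: 5:52 PM − 12:00 = 5:52 AM on Sep 13.
Elapsed = 5:52 AM − 1:27 AM = 4 hours 25 minutes.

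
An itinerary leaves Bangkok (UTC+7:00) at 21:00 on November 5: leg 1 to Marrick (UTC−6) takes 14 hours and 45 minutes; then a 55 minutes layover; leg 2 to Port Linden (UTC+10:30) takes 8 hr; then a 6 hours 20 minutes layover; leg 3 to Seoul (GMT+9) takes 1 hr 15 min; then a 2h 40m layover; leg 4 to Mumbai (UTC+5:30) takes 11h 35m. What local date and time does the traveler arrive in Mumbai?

Convert departure to UTC: 21:00 − 7:00 = 14:00 UTC on Nov 5.
Add 14 hours 45 minutes leg 1 → 04:45 UTC (Nov 6).
Add 55 minutes layover in Marrick → 05:40 UTC.
Add 8 hours leg 2 → 13:40 UTC.
Add 6 hours and 20 minutes layover in Port Linden → 20:00 UTC.
Add 1 hour and 15 minutes leg 3 → 21:15 UTC.
Add 2 hours 40 minutes layover in Seoul → 23:55 UTC.
Add 11 hours and 35 minutes leg 4 → 11:30 UTC (Nov 7).
Mumbai is UTC+5:30, so local arrival = 11:30 + 5:30 = 17:00 on Nov 7.

17:00 on November 7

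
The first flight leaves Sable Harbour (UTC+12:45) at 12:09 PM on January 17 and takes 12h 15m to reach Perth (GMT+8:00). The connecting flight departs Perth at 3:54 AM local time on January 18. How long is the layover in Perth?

Convert departure to UTC: 12:09 PM − 12:45 = 11:24 PM UTC on Jan 16.
Add 12 hours 15 minutes flight time → 11:39 AM UTC (Jan 17).
Perth is UTC+8:00, so local arrival = 11:39 AM + 8:00 = 7:39 PM on Jan 17.
Layover = 3:54 AM − 7:39 PM (+1 day) = 8 hours 15 minutes.

8 hours 15 minutes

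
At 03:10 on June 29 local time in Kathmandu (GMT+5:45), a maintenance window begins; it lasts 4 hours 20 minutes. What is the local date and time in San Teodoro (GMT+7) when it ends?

08:45 on June 29

Convert start to UTC: 03:10 − 5:45 = 21:25 UTC on Jun 28.
Add 4 hours 20 minutes duration → 01:45 UTC (Jun 29).
San Teodoro is UTC+7:00, so local end time = 01:45 + 7:00 = 08:45 on Jun 29.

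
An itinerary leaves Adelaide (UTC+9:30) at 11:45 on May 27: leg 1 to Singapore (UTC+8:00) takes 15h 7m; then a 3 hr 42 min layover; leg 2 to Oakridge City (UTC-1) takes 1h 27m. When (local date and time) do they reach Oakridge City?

Convert departure to UTC: 11:45 − 9:30 = 02:15 UTC on May 27.
Add 15 hours and 7 minutes leg 1 → 17:22 UTC.
Add 3 hours and 42 minutes layover in Singapore → 21:04 UTC.
Add 1 hour and 27 minutes leg 2 → 22:31 UTC.
Oakridge City is UTC−1:00, so local arrival = 22:31 − 1:00 = 21:31 on May 27.

21:31 on May 27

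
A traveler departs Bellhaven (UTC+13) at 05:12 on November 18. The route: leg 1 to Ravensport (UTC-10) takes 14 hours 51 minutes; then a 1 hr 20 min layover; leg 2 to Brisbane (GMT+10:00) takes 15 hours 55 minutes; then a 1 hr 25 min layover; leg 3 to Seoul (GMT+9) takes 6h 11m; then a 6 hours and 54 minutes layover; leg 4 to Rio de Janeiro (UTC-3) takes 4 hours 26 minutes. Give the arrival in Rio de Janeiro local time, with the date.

Convert departure to UTC: 05:12 − 13:00 = 16:12 UTC on Nov 17.
Add 14 hours 51 minutes leg 1 → 07:03 UTC (Nov 18).
Add 1 hour 20 minutes layover in Ravensport → 08:23 UTC.
Add 15 hours 55 minutes leg 2 → 00:18 UTC (Nov 19).
Add 1 hour and 25 minutes layover in Brisbane → 01:43 UTC.
Add 6 hours 11 minutes leg 3 → 07:54 UTC.
Add 6 hours 54 minutes layover in Seoul → 14:48 UTC.
Add 4 hours and 26 minutes leg 4 → 19:14 UTC.
Rio de Janeiro is UTC−3:00, so local arrival = 19:14 − 3:00 = 16:14 on Nov 19.

16:14 on Nov 19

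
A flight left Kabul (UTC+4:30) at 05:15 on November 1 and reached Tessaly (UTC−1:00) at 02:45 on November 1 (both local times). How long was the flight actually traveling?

3 hours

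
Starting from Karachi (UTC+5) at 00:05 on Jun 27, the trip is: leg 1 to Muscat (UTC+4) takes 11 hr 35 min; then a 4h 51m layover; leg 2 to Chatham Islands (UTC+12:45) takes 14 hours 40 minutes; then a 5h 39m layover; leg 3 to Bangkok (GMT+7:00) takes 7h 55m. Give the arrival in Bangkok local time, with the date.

22:45 on Jun 28

Convert departure to UTC: 00:05 − 5:00 = 19:05 UTC on Jun 26.
Add 11 hours 35 minutes leg 1 → 06:40 UTC (Jun 27).
Add 4 hours and 51 minutes layover in Muscat → 11:31 UTC.
Add 14 hours 40 minutes leg 2 → 02:11 UTC (Jun 28).
Add 5 hours 39 minutes layover in Chatham Islands → 07:50 UTC.
Add 7 hours 55 minutes leg 3 → 15:45 UTC.
Bangkok is UTC+7:00, so local arrival = 15:45 + 7:00 = 22:45 on Jun 28.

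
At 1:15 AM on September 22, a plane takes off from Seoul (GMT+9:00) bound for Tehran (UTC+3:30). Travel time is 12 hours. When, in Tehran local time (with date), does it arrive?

Convert departure to UTC: 1:15 AM − 9:00 = 4:15 PM UTC on Sep 21.
Add 12 hours travel time → 4:15 AM UTC (Sep 22).
Tehran is UTC+3:30, so local arrival = 4:15 AM + 3:30 = 7:45 AM on Sep 22.

7:45 AM on Sep 22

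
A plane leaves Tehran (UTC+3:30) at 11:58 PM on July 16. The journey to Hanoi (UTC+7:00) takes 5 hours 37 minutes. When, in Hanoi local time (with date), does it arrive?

9:05 AM on Jul 17

Convert departure to UTC: 11:58 PM − 3:30 = 8:28 PM UTC on Jul 16.
Add 5 hours and 37 minutes travel time → 2:05 AM UTC (Jul 17).
Hanoi is UTC+7:00, so local arrival = 2:05 AM + 7:00 = 9:05 AM on Jul 17.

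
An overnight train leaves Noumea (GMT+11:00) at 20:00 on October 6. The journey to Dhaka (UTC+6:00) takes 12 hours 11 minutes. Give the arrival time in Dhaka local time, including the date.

Convert departure to UTC: 20:00 − 11:00 = 09:00 UTC on Oct 6.
Add 12 hours 11 minutes travel time → 21:11 UTC.
Dhaka is UTC+6:00, so local arrival = 21:11 + 6:00 = 03:11 on Oct 7.

03:11 on Oct 7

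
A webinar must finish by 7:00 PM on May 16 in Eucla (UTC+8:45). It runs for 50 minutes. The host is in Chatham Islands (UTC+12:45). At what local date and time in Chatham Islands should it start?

Target end time in UTC: 7:00 PM − 8:45 = 10:15 AM on May 16.
Subtract 50 minutes → start 9:25 AM UTC on May 16.
Chatham Islands is UTC+12:45: 9:25 AM + 12:45 = 10:10 PM on May 16.

10:10 PM on May 16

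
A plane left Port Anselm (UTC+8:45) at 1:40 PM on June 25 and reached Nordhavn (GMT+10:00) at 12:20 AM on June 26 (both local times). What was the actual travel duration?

Departure in UTC: 1:40 PM − 8:45 = 4:55 AM on Jun 25.
Arrival in UTC: 12:20 AM − 10:00 = 2:20 PM on Jun 25.
Elapsed = 2:20 PM − 4:55 AM = 9 hours 25 minutes.

9 hours 25 minutes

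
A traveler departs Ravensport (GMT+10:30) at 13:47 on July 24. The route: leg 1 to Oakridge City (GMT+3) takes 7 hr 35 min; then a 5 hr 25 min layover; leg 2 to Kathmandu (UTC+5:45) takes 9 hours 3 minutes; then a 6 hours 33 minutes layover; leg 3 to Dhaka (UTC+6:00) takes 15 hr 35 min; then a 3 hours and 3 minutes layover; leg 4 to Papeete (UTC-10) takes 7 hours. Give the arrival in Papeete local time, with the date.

23:31 on Jul 25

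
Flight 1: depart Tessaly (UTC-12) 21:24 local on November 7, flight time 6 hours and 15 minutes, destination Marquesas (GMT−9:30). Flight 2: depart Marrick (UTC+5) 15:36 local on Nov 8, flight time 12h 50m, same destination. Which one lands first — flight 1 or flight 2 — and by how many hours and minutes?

the first, by 7 hours 47 minutes

Flight 1 in UTC: 21:24 + 12:00 = 09:24 on Nov 8.
+6 hours 15 minutes → arrive 15:39 UTC on Nov 8.
Flight 2 in UTC: 15:36 − 5:00 = 10:36 on Nov 8.
+12 hours 50 minutes → arrive 23:26 UTC on Nov 8.
Flight 1 lands earlier by 7 hours 47 minutes.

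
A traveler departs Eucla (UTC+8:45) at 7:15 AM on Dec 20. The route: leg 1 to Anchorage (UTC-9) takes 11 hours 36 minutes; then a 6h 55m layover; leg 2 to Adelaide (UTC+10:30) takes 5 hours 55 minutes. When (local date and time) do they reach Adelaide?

Convert departure to UTC: 7:15 AM − 8:45 = 10:30 PM UTC on Dec 19.
Add 11 hours 36 minutes leg 1 → 10:06 AM UTC (Dec 20).
Add 6 hours and 55 minutes layover in Anchorage → 5:01 PM UTC.
Add 5 hours and 55 minutes leg 2 → 10:56 PM UTC.
Adelaide is UTC+10:30, so local arrival = 10:56 PM + 10:30 = 9:26 AM on Dec 21.

9:26 AM on Dec 21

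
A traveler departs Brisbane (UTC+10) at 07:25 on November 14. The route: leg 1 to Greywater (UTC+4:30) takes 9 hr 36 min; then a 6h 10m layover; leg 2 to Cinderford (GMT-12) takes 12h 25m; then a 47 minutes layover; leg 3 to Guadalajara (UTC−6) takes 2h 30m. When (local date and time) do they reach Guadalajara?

Convert departure to UTC: 07:25 − 10:00 = 21:25 UTC on Nov 13.
Add 9 hours and 36 minutes leg 1 → 07:01 UTC (Nov 14).
Add 6 hours and 10 minutes layover in Greywater → 13:11 UTC.
Add 12 hours 25 minutes leg 2 → 01:36 UTC (Nov 15).
Add 47 minutes layover in Cinderford → 02:23 UTC.
Add 2 hours and 30 minutes leg 3 → 04:53 UTC.
Guadalajara is UTC−6:00, so local arrival = 04:53 − 6:00 = 22:53 on Nov 14.

22:53 on Nov 14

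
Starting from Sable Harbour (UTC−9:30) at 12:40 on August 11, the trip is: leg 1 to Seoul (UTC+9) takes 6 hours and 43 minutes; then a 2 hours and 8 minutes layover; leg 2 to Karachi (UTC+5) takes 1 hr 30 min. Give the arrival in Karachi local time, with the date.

13:31 on August 12

Convert departure to UTC: 12:40 + 9:30 = 22:10 UTC on Aug 11.
Add 6 hours 43 minutes leg 1 → 04:53 UTC (Aug 12).
Add 2 hours and 8 minutes layover in Seoul → 07:01 UTC.
Add 1 hour and 30 minutes leg 2 → 08:31 UTC.
Karachi is UTC+5:00, so local arrival = 08:31 + 5:00 = 13:31 on Aug 12.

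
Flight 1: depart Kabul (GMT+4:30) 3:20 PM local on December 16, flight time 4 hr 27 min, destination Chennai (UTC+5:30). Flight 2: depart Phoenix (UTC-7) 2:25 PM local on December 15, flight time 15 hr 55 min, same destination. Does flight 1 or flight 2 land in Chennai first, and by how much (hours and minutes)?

the second, by 1 hour 57 minutes

Flight 1 in UTC: 3:20 PM − 4:30 = 10:50 AM on Dec 16.
+4 hours 27 minutes → arrive 3:17 PM UTC on Dec 16.
Flight 2 in UTC: 2:25 PM + 7:00 = 9:25 PM on Dec 15.
+15 hours and 55 minutes → arrive 1:20 PM UTC on Dec 16.
Flight 2 lands earlier by 1 hour 57 minutes.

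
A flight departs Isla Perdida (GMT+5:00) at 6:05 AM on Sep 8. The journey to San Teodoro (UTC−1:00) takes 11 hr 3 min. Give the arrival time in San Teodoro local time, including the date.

Convert departure to UTC: 6:05 AM − 5:00 = 1:05 AM UTC on Sep 8.
Add 11 hours and 3 minutes travel time → 12:08 PM UTC.
San Teodoro is UTC−1:00, so local arrival = 12:08 PM − 1:00 = 11:08 AM on Sep 8.

11:08 AM on September 8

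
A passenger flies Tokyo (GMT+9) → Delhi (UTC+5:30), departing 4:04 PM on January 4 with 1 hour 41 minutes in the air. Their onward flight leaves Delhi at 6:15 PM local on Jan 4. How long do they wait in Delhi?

Convert departure to UTC: 4:04 PM − 9:00 = 7:04 AM UTC on Jan 4.
Add 1 hour 41 minutes flight time → 8:45 AM UTC.
Delhi is UTC+5:30, so local arrival = 8:45 AM + 5:30 = 2:15 PM on Jan 4.
Layover = 6:15 PM − 2:15 PM = 4 hours.

4 hours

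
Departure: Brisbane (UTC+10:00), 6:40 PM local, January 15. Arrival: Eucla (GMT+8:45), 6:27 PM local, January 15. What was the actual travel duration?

Eucla is 1:15 behind Brisbane.
Clock-face elapsed time (ignoring zones) is −13 minutes.
Actual elapsed = −13 minutes + 1:15 = 1 hour 2 minutes.

1 hour 2 minutes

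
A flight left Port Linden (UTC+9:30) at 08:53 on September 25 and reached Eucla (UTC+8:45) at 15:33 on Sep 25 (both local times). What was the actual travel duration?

Departure in UTC: 08:53 − 9:30 = 23:23 on Sep 24.
Arrival in UTC: 15:33 − 8:45 = 06:48 on Sep 25.
Elapsed = 06:48 − 23:23 (+1 day) = 7 hours 25 minutes.

7 hours 25 minutes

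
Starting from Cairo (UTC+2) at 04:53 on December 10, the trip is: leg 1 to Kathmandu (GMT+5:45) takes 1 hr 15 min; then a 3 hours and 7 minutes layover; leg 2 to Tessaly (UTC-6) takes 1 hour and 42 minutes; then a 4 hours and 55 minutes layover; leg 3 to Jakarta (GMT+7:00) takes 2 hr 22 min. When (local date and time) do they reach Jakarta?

23:14 on Dec 10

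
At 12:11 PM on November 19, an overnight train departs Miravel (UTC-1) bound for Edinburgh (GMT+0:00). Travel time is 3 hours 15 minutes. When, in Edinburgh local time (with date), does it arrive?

4:26 PM on Nov 19

Edinburgh is 1:00 ahead of Miravel.
After 3 hours 15 minutes it is 3:26 PM in Miravel.
Shift by the zone difference: 3:26 PM + 1:00 = 4:26 PM on Nov 19 in Edinburgh.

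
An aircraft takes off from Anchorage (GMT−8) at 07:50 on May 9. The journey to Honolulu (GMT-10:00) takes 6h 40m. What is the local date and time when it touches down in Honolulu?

12:30 on May 9

Convert departure to UTC: 07:50 + 8:00 = 15:50 UTC on May 9.
Add 6 hours 40 minutes travel time → 22:30 UTC.
Honolulu is UTC−10:00, so local arrival = 22:30 − 10:00 = 12:30 on May 9.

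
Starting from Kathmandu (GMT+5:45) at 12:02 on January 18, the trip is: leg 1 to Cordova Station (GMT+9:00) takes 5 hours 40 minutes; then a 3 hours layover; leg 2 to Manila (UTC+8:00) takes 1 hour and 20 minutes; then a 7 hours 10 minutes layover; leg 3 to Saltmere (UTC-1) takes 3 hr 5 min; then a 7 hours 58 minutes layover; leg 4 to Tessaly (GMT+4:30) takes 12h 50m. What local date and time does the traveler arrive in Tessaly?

03:50 on January 20

Convert departure to UTC: 12:02 − 5:45 = 06:17 UTC on Jan 18.
Add 5 hours 40 minutes leg 1 → 11:57 UTC.
Add 3 hours layover in Cordova Station → 14:57 UTC.
Add 1 hour 20 minutes leg 2 → 16:17 UTC.
Add 7 hours and 10 minutes layover in Manila → 23:27 UTC.
Add 3 hours and 5 minutes leg 3 → 02:32 UTC (Jan 19).
Add 7 hours 58 minutes layover in Saltmere → 10:30 UTC.
Add 12 hours 50 minutes leg 4 → 23:20 UTC.
Tessaly is UTC+4:30, so local arrival = 23:20 + 4:30 = 03:50 on Jan 20.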